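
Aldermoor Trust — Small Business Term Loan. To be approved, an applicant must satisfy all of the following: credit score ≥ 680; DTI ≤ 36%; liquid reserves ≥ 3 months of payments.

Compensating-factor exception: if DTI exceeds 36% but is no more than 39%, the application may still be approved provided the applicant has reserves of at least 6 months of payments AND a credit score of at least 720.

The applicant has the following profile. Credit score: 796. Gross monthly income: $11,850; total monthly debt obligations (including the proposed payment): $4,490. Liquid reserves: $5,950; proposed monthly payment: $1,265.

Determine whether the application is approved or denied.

Denied

Credit score 796 ≥ 680 (meets base)
DTI: 4,490 ÷ 11,850 = 37.9%, over the 36% base limit.
Reserves = 5,950/1,265 = 4.7 months ≥ 3
37.9% falls in the override range (36%–39%), so the compensating-factor test applies.
Override check — reserves: 4.7 mo (short of 6); score: 796 (ok).
Compensating-factor requirement not fully met.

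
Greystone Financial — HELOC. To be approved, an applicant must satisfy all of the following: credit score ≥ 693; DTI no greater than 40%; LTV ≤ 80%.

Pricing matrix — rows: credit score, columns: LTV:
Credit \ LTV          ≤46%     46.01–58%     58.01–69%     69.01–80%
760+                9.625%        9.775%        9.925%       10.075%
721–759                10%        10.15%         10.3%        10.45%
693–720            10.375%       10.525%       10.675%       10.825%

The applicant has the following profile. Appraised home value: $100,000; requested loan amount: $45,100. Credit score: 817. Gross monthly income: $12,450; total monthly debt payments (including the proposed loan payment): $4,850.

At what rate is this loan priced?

Credit score 817 ≥ 693; DTI: 4,850 ÷ 12,450 = 39%, within the 40% cap
LTV = 45,100/100,000 = 45.1% ≤ 80%
Credit 817 → row 760+; LTV 45.1% → column ≤46%. Grid cell → 9.625%.

9.625%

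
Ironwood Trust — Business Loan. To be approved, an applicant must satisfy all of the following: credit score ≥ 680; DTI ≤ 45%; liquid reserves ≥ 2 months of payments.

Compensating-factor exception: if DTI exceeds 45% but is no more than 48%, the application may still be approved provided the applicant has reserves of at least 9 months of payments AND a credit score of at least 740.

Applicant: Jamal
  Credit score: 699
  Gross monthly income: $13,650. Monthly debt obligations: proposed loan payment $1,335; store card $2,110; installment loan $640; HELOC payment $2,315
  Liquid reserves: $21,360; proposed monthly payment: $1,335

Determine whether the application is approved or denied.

Credit score 699 ≥ 680 (meets base)
Total debts = (1,335 + 2,110 + 640 + 2,315) = 6,400. DTI: 6,400 ÷ 13,650 = 46.9%, over the 45% base limit.
Liquid reserves cover 21,360/1,335 = 16.0 months — ≥ 2 required
DTI 46.9% is within the 45%–48% exception band; checking compensating factors.
Reserves 16.0 ≥ 9 months; credit score 699 < 740.
Override conditions not both satisfied; exception does not apply.

Denied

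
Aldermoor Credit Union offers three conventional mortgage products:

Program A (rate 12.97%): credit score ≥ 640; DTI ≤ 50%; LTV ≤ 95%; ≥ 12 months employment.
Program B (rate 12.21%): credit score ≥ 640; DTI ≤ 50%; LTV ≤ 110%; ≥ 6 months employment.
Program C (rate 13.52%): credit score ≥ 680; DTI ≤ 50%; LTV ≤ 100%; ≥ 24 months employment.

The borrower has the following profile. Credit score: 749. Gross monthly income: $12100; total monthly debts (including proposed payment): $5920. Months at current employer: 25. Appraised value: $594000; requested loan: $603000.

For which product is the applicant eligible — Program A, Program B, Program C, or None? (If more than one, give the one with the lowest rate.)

Program B

DTI = 5,920/12,100 = 48.9%.
LTV = 603,000/594,000 = 101.5%.
Program A: score 749 ≥ 640; DTI 48.9% ≤ 50%; LTV 101.5% > 95%; employment 25 ≥ 12 mo → does not qualify.
Program B: score 749 ≥ 640; DTI 48.9% ≤ 50%; LTV 101.5% ≤ 110%; employment 25 ≥ 6 mo → qualifies.
Program C: score 749 ≥ 680; DTI 48.9% ≤ 50%; LTV 101.5% > 100%; employment 25 ≥ 24 mo → does not qualify.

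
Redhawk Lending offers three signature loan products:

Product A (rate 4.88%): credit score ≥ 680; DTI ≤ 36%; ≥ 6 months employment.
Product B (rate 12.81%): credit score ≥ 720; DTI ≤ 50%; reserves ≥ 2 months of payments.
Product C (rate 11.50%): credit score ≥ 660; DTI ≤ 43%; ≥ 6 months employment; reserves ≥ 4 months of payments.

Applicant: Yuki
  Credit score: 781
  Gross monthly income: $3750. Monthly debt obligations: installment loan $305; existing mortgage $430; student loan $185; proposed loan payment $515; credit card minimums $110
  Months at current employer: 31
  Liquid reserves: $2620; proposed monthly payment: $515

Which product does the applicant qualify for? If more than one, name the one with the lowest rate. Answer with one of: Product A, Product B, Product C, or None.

Product C

Total debts = (305 + 430 + 185 + 515 + 110) = 1,545; DTI = 1,545/3,750 = 41.2%.
Reserves = 2,620/515 = 5.1 months.
Product A: score 781 ≥ 680; DTI 41.2% > 36%; employment 31 ≥ 6 mo → does not qualify.
Product B: score 781 ≥ 720; DTI 41.2% ≤ 50%; reserves 5.1 ≥ 2 mo → qualifies.
Product C: score 781 ≥ 660; DTI 41.2% ≤ 43%; employment 31 ≥ 6 mo; reserves 5.1 ≥ 4 mo → qualifies.
Qualifying: Product B, Product C. Lowest rate is 11.50% → Product C.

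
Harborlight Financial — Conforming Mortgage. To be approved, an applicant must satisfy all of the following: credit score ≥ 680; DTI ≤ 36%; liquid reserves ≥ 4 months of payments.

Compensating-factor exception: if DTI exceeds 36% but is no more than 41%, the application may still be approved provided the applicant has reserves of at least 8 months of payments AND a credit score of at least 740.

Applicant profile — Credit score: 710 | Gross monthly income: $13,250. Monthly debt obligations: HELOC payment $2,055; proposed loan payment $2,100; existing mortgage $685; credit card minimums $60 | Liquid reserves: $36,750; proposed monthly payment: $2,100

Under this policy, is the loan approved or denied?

Credit score 710 ≥ 680 (meets base)
Total debts = (2,055 + 2,100 + 685 + 60) = 4,900. DTI = 4,900/13,250 = 37% > 36% — standard DTI limit exceeded.
Reserves: 36,750 ÷ 2,100 = 17.5 months (meets 4-month minimum)
37% falls in the override range (36%–41%), so the compensating-factor test applies.
Override check — reserves: 17.5 mo (ok); score: 710 (below 740).
Override conditions not both satisfied; exception does not apply.

Denied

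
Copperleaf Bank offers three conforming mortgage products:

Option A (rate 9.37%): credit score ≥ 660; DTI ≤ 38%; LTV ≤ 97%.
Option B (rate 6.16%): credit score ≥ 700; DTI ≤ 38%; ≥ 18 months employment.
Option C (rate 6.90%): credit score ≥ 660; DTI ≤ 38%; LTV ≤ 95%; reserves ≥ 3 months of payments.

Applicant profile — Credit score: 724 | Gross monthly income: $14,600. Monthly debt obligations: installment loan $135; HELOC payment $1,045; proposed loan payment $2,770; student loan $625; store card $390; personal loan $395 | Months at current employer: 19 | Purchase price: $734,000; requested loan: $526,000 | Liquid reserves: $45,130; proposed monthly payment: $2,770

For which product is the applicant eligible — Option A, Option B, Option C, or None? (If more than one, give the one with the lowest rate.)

Option B

Total debts = (135 + 1,045 + 2,770 + 625 + 390 + 395) = 5,360; DTI = 5,360/14,600 = 36.7%.
LTV = 526,000/734,000 = 71.7%.
Reserves = 45,130/2,770 = 16.3 months.
Option A: score 724 ≥ 660; DTI 36.7% ≤ 38%; LTV 71.7% ≤ 97% → qualifies.
Option B: score 724 ≥ 700; DTI 36.7% ≤ 38%; employment 19 ≥ 18 mo → qualifies.
Option C: score 724 ≥ 660; DTI 36.7% ≤ 38%; LTV 71.7% ≤ 95%; reserves 16.3 ≥ 3 mo → qualifies.
Qualifying: Option A, Option B, Option C. Lowest rate is 6.16% → Option B.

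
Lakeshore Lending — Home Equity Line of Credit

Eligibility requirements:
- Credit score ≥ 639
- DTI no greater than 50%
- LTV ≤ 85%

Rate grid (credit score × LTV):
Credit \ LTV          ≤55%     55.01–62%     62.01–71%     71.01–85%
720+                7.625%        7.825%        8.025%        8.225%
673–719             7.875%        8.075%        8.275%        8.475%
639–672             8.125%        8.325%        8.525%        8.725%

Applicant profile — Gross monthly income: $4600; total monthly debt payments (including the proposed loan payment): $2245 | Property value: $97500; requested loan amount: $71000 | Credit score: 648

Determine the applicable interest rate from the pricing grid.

8.725%

Credit score 648 ≥ 639; Debt-to-income = 2,245/4,600 = 48.8% — meets 50% limit
Loan-to-value = 71,000/97,500 = 72.8% — pass (85% max)
Credit 648 → row 639–672; LTV 72.8% → column 71.01–85%. Grid cell → 8.725%.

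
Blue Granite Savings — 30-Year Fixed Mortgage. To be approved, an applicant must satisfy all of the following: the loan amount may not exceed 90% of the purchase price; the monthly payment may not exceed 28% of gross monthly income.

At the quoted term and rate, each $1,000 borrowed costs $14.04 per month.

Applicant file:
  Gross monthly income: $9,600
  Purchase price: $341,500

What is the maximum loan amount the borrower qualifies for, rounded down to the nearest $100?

$191,400

Payment cap: 28% × $9,600 = $2,688/month.
At $14.04 per $1,000, that supports 2,688/14.04 × 1,000 ≈ $191,452 → $191,400.
LTV cap: 90% × $341,500 = $307,350 → $307,300.
Binding constraint: payment-to-income.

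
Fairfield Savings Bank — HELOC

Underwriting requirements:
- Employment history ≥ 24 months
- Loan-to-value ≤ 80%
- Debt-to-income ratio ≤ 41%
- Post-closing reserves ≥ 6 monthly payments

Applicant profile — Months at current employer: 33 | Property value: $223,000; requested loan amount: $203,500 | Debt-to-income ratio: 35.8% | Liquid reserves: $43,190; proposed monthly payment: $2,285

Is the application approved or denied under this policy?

Denied

Employment 33 ≥ 24 months
LTV: 203,500 ÷ 223,000 = 91.3%, exceeds 80% cap
DTI 35.8% is within the 41% limit
Reserves = 43,190/2,285 = 18.9 months ≥ 6
Fails on LTV.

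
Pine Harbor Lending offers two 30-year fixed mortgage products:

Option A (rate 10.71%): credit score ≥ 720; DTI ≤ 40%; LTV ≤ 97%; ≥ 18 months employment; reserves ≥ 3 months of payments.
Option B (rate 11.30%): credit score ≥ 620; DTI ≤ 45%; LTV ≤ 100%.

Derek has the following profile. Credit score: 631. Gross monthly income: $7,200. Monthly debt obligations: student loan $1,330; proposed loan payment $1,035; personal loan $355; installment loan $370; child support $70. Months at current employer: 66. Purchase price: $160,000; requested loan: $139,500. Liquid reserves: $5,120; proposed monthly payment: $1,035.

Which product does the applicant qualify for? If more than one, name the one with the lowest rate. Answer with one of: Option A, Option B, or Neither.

Option B

Total debts = (1,330 + 1,035 + 355 + 370 + 70) = 3,160; DTI = 3,160/7,200 = 43.9%.
LTV = 139,500/160,000 = 87.2%.
Reserves = 5,120/1,035 = 4.9 months.
Option A: score 631 < 720; DTI 43.9% > 40%; LTV 87.2% ≤ 97%; employment 66 ≥ 18 mo; reserves 4.9 ≥ 3 mo → does not qualify.
Option B: score 631 ≥ 620; DTI 43.9% ≤ 45%; LTV 87.2% ≤ 100% → qualifies.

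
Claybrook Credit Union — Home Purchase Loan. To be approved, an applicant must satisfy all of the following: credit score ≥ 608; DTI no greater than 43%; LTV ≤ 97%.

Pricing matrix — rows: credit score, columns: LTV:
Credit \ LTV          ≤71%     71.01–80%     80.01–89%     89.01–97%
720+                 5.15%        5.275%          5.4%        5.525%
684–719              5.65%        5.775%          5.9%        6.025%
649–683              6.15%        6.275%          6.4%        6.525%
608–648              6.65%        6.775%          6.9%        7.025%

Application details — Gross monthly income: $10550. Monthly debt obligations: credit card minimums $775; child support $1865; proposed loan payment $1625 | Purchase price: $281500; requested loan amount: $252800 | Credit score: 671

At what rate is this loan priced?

Credit score 671 ≥ 608; Total monthly debts = (775 + 1,865 + 1,625) = 4,265. DTI: 4,265 ÷ 10,550 = 40.4%, within the 43% cap
Loan-to-value = 252,800/281,500 = 89.8% — pass (97% max)
Credit 671 → row 649–683; LTV 89.8% → column 89.01–97%. Grid cell → 6.525%.

6.525%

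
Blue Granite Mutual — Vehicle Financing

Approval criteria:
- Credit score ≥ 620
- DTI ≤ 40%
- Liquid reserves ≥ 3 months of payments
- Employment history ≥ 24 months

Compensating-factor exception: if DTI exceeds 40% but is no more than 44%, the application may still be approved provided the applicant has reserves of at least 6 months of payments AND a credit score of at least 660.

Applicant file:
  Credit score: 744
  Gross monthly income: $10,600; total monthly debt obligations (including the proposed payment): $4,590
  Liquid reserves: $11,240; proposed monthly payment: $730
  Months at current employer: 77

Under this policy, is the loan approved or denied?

Credit score 744 ≥ 620 (meets base)
DTI: 4,590 ÷ 10,600 = 43.3%, over the 40% base limit.
Liquid reserves cover 11,240/730 = 15.4 months — ≥ 3 required
Employment 77 ≥ 24 months
43.3% falls in the override range (40%–44%), so the compensating-factor test applies.
Override check — reserves: 15.4 mo (ok); score: 744 (ok).
Both override conditions satisfied; DTI exception granted.

Approved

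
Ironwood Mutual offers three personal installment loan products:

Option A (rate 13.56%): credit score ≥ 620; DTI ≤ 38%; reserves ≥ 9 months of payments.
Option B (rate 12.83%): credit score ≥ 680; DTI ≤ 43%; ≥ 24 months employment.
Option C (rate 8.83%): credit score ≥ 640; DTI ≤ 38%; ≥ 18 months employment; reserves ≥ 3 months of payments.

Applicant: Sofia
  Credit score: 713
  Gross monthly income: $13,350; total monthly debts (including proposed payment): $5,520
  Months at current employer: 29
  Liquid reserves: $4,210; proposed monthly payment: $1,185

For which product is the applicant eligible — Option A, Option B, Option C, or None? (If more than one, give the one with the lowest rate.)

Option B

DTI = 5,520/13,350 = 41.3%.
Reserves = 4,210/1,185 = 3.6 months.
Option A: score 713 ≥ 620; DTI 41.3% > 38%; reserves 3.6 < 9 mo → does not qualify.
Option B: score 713 ≥ 680; DTI 41.3% ≤ 43%; employment 29 ≥ 24 mo → qualifies.
Option C: score 713 ≥ 640; DTI 41.3% > 38%; employment 29 ≥ 18 mo; reserves 3.6 ≥ 3 mo → does not qualify.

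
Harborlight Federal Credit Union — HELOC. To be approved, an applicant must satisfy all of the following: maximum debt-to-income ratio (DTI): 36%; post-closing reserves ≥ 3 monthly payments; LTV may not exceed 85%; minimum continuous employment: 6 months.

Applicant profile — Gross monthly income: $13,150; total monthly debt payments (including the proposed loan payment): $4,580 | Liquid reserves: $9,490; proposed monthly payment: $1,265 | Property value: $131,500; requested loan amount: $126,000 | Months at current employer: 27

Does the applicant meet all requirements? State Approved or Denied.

Denied

Debt-to-income = 4,580/13,150 = 34.8% — meets 36% limit
Reserves: 9,490 ÷ 1,265 = 7.5 months (meets 3-month minimum)
LTV: 126,000 ÷ 131,500 = 95.8%, exceeds 85% cap
Employment 27 ≥ 6 months
Fails on LTV.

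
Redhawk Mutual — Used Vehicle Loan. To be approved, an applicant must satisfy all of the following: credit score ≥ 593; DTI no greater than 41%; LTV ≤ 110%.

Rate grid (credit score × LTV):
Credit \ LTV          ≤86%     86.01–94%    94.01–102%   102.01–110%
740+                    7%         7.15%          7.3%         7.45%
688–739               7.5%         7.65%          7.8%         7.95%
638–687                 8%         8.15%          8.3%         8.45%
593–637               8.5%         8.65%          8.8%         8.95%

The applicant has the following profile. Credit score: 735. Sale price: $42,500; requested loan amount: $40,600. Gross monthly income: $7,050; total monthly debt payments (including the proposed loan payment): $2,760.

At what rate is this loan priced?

Credit score 735 ≥ 593; DTI = 2,760/7,050 = 39.1% ≤ 41%
LTV = 40,600/42,500 = 95.5% ≤ 110%
Score 735 is in the 688–739 band; LTV 95.5% is in the 94.01–102% band → 7.8%.

7.8%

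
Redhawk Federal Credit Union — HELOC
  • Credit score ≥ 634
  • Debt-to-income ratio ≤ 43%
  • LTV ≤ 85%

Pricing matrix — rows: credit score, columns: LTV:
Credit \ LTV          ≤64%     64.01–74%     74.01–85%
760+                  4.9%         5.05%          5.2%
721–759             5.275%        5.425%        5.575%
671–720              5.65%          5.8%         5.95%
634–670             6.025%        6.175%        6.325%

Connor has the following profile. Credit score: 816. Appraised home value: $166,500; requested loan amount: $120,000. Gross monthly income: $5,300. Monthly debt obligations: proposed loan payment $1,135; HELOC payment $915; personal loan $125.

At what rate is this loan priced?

5.05%

Credit score 816 ≥ 634; Total monthly debts = (1,135 + 915 + 125) = 2,175. DTI = 2,175/5,300 = 41% ≤ 43%
LTV = 120,000/166,500 = 72.1% ≤ 85%
Score 816 is in the 760+ band; LTV 72.1% is in the 64.01–74% band → 5.05%.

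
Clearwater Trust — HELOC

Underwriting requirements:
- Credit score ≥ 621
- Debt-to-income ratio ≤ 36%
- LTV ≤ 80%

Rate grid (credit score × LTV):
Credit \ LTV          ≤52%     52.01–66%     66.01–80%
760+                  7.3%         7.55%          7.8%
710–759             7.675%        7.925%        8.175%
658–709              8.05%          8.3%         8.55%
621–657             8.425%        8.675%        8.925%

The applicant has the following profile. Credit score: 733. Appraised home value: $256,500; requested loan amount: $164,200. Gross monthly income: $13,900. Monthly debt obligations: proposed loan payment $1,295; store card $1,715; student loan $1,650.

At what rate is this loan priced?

7.925%

Credit score 733 ≥ 621; Total monthly debts = (1,295 + 1,715 + 1,650) = 4,660. Debt-to-income = 4,660/13,900 = 33.5% — meets 36% limit
LTV: 164,200 ÷ 256,500 = 64%, within 80% cap
Row: 733 falls in 710–759. Column: 64% falls in 52.01–66%. Rate = 7.925%.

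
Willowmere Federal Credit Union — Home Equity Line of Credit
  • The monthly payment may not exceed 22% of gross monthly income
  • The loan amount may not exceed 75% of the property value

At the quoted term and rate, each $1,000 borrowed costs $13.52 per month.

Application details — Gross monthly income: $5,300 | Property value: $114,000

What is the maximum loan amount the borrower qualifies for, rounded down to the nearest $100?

$85,500

Payment cap: 22% × $5,300 = $1,166/month.
At $13.52 per $1,000, that supports 1,166/13.52 × 1,000 ≈ $86,242 → $86,200.
LTV cap: 75% × $114,000 = $85,500 → $85,500.
Binding constraint: loan-to-value.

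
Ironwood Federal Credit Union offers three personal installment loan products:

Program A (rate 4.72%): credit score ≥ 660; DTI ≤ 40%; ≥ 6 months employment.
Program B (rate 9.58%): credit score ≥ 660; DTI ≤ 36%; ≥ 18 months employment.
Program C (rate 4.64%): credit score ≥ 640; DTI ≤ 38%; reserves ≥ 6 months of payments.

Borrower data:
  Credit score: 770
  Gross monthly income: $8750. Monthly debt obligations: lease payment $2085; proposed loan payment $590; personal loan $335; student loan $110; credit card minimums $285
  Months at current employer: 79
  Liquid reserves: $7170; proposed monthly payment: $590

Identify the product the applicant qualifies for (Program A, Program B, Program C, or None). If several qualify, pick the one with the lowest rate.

Total debts = (2,085 + 590 + 335 + 110 + 285) = 3,405; DTI = 3,405/8,750 = 38.9%.
Reserves = 7,170/590 = 12.2 months.
Program A: score 770 ≥ 660; DTI 38.9% ≤ 40%; employment 79 ≥ 6 mo → qualifies.
Program B: score 770 ≥ 660; DTI 38.9% > 36%; employment 79 ≥ 18 mo → does not qualify.
Program C: score 770 ≥ 640; DTI 38.9% > 38%; reserves 12.2 ≥ 6 mo → does not qualify.

Program A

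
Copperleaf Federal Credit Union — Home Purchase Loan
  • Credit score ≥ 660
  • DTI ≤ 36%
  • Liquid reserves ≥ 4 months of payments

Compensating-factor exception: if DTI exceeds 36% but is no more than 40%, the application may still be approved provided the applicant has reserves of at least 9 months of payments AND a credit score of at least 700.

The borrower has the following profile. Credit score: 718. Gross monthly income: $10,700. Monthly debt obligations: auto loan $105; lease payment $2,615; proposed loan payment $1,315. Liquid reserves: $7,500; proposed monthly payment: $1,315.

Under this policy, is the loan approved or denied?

Denied

Credit score 718 ≥ 660 (meets base)
Total debts = (105 + 2,615 + 1,315) = 4,035. DTI = 4,035/10,700 = 37.7% > 36% — standard DTI limit exceeded.
Reserves: 7,500 ÷ 1,315 = 5.7 months (meets 4-month minimum)
37.7% falls in the override range (36%–40%), so the compensating-factor test applies.
Override check — reserves: 5.7 mo (short of 9); score: 718 (ok).
Compensating-factor requirement not fully met.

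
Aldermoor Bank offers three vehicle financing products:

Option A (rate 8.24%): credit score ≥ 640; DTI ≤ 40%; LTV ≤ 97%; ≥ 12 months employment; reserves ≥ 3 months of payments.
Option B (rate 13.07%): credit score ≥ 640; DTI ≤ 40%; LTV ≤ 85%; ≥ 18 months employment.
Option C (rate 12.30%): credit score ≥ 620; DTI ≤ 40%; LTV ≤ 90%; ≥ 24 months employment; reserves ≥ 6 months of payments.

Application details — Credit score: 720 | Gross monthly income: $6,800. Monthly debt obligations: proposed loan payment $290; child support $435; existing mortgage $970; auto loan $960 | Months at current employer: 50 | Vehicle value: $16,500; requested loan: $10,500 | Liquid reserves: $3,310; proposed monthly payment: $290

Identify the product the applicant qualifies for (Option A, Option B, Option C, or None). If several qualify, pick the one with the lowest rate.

Total debts = (290 + 435 + 970 + 960) = 2,655; DTI = 2,655/6,800 = 39%.
LTV = 10,500/16,500 = 63.6%.
Reserves = 3,310/290 = 11.4 months.
Option A: score 720 ≥ 640; DTI 39% ≤ 40%; LTV 63.6% ≤ 97%; employment 50 ≥ 12 mo; reserves 11.4 ≥ 3 mo → qualifies.
Option B: score 720 ≥ 640; DTI 39% ≤ 40%; LTV 63.6% ≤ 85%; employment 50 ≥ 18 mo → qualifies.
Option C: score 720 ≥ 620; DTI 39% ≤ 40%; LTV 63.6% ≤ 90%; employment 50 ≥ 24 mo; reserves 11.4 ≥ 6 mo → qualifies.
Qualifying: Option A, Option B, Option C. Lowest rate is 8.24% → Option A.

Option A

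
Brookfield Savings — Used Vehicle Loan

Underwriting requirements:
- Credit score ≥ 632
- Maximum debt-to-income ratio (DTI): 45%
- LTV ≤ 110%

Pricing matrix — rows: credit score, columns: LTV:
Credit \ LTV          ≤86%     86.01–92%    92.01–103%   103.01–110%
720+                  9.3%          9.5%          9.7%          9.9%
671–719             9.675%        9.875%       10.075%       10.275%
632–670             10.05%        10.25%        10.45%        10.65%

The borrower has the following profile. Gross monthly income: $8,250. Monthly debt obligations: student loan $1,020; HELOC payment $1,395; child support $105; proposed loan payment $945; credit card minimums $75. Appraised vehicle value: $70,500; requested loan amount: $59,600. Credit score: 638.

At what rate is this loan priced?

Credit score 638 ≥ 632; Total monthly debts = (1,020 + 1,395 + 105 + 945 + 75) = 3,540. Debt-to-income = 3,540/8,250 = 42.9% — meets 45% limit
LTV = 59,600/70,500 = 84.5% ≤ 110%
Score 638 is in the 632–670 band; LTV 84.5% is in the ≤86% band → 10.05%.

10.05%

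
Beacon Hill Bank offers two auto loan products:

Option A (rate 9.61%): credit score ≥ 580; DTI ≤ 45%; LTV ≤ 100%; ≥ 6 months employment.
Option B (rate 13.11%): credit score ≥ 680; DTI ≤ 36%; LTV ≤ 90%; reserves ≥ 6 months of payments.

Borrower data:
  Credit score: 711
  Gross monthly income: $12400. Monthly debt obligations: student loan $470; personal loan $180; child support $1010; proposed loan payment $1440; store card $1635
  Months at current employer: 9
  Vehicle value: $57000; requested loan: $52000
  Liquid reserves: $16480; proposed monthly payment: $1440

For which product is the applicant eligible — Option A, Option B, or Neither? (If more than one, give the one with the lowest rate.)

Option A

Total debts = (470 + 180 + 1,010 + 1,440 + 1,635) = 4,735; DTI = 4,735/12,400 = 38.2%.
LTV = 52,000/57,000 = 91.2%.
Reserves = 16,480/1,440 = 11.4 months.
Option A: score 711 ≥ 580; DTI 38.2% ≤ 45%; LTV 91.2% ≤ 100%; employment 9 ≥ 6 mo → qualifies.
Option B: score 711 ≥ 680; DTI 38.2% > 36%; LTV 91.2% > 90%; reserves 11.4 ≥ 6 mo → does not qualify.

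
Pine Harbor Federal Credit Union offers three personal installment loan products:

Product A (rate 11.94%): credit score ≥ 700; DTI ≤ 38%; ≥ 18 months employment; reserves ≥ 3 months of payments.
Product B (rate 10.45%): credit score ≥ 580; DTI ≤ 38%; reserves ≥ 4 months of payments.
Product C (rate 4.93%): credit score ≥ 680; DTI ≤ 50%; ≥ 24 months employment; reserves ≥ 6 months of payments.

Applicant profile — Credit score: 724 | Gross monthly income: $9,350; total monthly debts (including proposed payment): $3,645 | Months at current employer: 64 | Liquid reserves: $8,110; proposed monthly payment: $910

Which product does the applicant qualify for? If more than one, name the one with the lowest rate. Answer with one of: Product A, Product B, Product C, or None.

Product C

DTI = 3,645/9,350 = 39%.
Reserves = 8,110/910 = 8.9 months.
Product A: score 724 ≥ 700; DTI 39% > 38%; employment 64 ≥ 18 mo; reserves 8.9 ≥ 3 mo → does not qualify.
Product B: score 724 ≥ 580; DTI 39% > 38%; reserves 8.9 ≥ 4 mo → does not qualify.
Product C: score 724 ≥ 680; DTI 39% ≤ 50%; employment 64 ≥ 24 mo; reserves 8.9 ≥ 6 mo → qualifies.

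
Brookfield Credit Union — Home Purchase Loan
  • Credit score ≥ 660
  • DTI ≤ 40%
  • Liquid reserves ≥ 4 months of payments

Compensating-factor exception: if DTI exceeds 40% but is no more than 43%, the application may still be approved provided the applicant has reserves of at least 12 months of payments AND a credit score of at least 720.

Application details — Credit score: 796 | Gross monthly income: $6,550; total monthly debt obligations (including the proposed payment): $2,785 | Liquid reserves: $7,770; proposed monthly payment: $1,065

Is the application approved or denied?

Credit score 796 ≥ 660 (meets base)
DTI = 2,785/6,550 = 42.5% > 40% — standard DTI limit exceeded.
Liquid reserves cover 7,770/1,065 = 7.3 months — ≥ 4 required
DTI 42.5% is within the 40%–43% exception band; checking compensating factors.
Reserves 7.3 < 12 months; credit score 796 ≥ 720.
Compensating-factor requirement not fully met.

Denied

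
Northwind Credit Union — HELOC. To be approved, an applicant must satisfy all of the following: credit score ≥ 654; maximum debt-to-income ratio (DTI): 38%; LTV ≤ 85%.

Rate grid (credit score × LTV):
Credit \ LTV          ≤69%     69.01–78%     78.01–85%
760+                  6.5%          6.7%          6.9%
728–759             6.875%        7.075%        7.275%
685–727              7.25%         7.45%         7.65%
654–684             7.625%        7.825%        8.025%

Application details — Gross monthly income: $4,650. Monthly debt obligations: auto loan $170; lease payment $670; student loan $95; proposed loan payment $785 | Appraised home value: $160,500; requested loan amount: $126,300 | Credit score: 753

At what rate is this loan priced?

7.275%

Credit score 753 ≥ 654; Total monthly debts = (170 + 670 + 95 + 785) = 1,720. DTI = 1,720/4,650 = 37% ≤ 38%
LTV = 126,300/160,500 = 78.7% ≤ 85%
Credit 753 → row 728–759; LTV 78.7% → column 78.01–85%. Grid cell → 7.275%.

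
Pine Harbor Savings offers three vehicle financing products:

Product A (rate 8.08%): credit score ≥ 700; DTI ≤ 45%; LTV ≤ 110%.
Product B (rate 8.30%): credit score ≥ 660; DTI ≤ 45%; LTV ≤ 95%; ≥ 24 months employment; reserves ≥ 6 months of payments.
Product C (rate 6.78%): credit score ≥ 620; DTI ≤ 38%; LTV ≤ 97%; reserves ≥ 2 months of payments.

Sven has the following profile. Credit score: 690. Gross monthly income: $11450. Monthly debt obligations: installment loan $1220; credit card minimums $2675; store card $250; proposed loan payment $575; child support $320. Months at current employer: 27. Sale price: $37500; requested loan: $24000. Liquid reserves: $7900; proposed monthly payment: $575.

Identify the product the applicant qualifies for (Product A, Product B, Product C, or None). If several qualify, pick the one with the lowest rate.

Total debts = (1,220 + 2,675 + 250 + 575 + 320) = 5,040; DTI = 5,040/11,450 = 44%.
LTV = 24,000/37,500 = 64%.
Reserves = 7,900/575 = 13.7 months.
Product A: score 690 < 700; DTI 44% ≤ 45%; LTV 64% ≤ 110% → does not qualify.
Product B: score 690 ≥ 660; DTI 44% ≤ 45%; LTV 64% ≤ 95%; employment 27 ≥ 24 mo; reserves 13.7 ≥ 6 mo → qualifies.
Product C: score 690 ≥ 620; DTI 44% > 38%; LTV 64% ≤ 97%; reserves 13.7 ≥ 2 mo → does not qualify.

Product B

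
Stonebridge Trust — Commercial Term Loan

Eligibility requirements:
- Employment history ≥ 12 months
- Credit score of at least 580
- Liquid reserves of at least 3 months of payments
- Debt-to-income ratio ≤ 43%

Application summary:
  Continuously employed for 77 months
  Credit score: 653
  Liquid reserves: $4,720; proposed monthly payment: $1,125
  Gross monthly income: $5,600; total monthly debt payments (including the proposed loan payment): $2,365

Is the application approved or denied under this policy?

Approved

Employment 77 ≥ 12 months
Credit score 653 ≥ 580 (meets)
Reserves = 4,720/1,125 = 4.2 months ≥ 3
Debt-to-income = 2,365/5,600 = 42.2% — meets 43% limit
All criteria satisfied.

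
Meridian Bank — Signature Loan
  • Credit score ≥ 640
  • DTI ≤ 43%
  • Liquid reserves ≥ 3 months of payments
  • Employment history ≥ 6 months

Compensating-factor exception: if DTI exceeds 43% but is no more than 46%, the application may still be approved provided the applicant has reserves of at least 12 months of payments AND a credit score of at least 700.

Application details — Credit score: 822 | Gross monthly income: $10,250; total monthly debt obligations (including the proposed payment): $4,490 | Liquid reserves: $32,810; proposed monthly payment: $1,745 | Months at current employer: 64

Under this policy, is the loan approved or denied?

Approved

Credit score 822 ≥ 640 (meets base)
DTI = 4,490/10,250 = 43.8% > 43% — standard DTI limit exceeded.
Reserves = 32,810/1,745 = 18.8 months ≥ 3
Employment 64 ≥ 6 months
43.8% falls in the override range (43%–46%), so the compensating-factor test applies.
Override check — reserves: 18.8 mo (ok); score: 822 (ok).
Both override conditions satisfied; DTI exception granted.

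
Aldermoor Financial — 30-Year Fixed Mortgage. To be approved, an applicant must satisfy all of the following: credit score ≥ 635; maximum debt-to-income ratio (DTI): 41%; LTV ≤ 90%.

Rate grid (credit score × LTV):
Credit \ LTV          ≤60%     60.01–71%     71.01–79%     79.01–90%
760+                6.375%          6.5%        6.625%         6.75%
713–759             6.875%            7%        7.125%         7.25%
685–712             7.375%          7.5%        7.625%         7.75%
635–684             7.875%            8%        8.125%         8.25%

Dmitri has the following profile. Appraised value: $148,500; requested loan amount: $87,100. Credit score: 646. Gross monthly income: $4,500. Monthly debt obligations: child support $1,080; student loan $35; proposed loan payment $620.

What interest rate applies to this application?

7.875%

Credit score 646 ≥ 635; Total monthly debts = (1,080 + 35 + 620) = 1,735. Debt-to-income = 1,735/4,500 = 38.6% — meets 41% limit
LTV = 87,100/148,500 = 58.7% ≤ 90%
Row: 646 falls in 635–684. Column: 58.7% falls in ≤60%. Rate = 7.875%.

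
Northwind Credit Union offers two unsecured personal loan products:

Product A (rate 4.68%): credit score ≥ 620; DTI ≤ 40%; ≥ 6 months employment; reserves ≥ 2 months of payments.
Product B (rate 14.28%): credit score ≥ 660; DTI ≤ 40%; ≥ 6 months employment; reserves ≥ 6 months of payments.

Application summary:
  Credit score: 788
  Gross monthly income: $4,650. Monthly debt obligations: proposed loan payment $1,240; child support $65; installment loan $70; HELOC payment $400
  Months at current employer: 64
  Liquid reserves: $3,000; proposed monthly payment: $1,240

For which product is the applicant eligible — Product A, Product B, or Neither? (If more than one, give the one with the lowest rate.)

Total debts = (1,240 + 65 + 70 + 400) = 1,775; DTI = 1,775/4,650 = 38.2%.
Reserves = 3,000/1,240 = 2.4 months.
Product A: score 788 ≥ 620; DTI 38.2% ≤ 40%; employment 64 ≥ 6 mo; reserves 2.4 ≥ 2 mo → qualifies.
Product B: score 788 ≥ 660; DTI 38.2% ≤ 40%; employment 64 ≥ 6 mo; reserves 2.4 < 6 mo → does not qualify.

Product A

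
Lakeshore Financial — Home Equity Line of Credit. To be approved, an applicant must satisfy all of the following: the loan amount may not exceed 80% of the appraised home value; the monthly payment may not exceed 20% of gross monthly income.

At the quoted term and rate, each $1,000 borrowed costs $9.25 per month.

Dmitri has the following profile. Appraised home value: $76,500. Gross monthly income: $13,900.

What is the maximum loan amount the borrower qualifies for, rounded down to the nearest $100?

Payment cap: 20% × $13,900 = $2,780/month.
At $9.25 per $1,000, that supports 2,780/9.25 × 1,000 ≈ $300,540 → $300,500.
LTV cap: 80% × $76,500 = $61,200 → $61,200.
Binding constraint: loan-to-value.

$61,200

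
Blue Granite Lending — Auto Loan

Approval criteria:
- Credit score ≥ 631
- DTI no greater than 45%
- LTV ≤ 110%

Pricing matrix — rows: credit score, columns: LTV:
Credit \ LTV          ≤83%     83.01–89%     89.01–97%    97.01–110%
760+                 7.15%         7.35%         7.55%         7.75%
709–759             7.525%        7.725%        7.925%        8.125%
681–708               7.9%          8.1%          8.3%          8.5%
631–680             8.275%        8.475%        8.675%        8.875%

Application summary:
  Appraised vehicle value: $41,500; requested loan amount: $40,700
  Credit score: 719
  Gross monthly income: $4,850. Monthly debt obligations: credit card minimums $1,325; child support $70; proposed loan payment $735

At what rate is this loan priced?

8.125%

Credit score 719 ≥ 631; Total monthly debts = (1,325 + 70 + 735) = 2,130. DTI: 2,130 ÷ 4,850 = 43.9%, within the 45% cap
Loan-to-value = 40,700/41,500 = 98.1% — pass (110% max)
Row: 719 falls in 709–759. Column: 98.1% falls in 97.01–110%. Rate = 8.125%.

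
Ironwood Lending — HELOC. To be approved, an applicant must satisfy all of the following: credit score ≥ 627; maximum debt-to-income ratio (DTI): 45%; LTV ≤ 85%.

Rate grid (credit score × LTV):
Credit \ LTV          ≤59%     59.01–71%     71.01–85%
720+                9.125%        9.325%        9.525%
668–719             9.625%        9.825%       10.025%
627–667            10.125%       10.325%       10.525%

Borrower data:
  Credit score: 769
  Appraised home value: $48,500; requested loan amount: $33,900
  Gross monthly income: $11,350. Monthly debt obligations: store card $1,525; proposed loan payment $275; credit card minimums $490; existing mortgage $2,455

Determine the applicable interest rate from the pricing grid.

9.325%

Credit score 769 ≥ 627; Total monthly debts = (1,525 + 275 + 490 + 2,455) = 4,745. DTI: 4,745 ÷ 11,350 = 41.8%, within the 45% cap
LTV: 33,900 ÷ 48,500 = 69.9%, within 85% cap
Credit 769 → row 720+; LTV 69.9% → column 59.01–71%. Grid cell → 9.325%.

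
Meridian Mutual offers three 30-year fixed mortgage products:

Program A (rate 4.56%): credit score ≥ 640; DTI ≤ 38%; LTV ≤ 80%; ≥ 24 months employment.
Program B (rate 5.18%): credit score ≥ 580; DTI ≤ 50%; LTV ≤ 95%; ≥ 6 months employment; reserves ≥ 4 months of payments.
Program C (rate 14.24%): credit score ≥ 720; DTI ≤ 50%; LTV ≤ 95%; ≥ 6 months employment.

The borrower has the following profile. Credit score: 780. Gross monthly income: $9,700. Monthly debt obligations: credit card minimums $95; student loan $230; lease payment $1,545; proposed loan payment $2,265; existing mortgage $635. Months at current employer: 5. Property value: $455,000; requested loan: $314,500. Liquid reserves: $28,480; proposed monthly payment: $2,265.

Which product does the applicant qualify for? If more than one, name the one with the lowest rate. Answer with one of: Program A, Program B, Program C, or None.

Total debts = (95 + 230 + 1,545 + 2,265 + 635) = 4,770; DTI = 4,770/9,700 = 49.2%.
LTV = 314,500/455,000 = 69.1%.
Reserves = 28,480/2,265 = 12.6 months.
Program A: score 780 ≥ 640; DTI 49.2% > 38%; LTV 69.1% ≤ 80%; employment 5 < 24 mo → does not qualify.
Program B: score 780 ≥ 580; DTI 49.2% ≤ 50%; LTV 69.1% ≤ 95%; employment 5 < 6 mo; reserves 12.6 ≥ 4 mo → does not qualify.
Program C: score 780 ≥ 720; DTI 49.2% ≤ 50%; LTV 69.1% ≤ 95%; employment 5 < 6 mo → does not qualify.

None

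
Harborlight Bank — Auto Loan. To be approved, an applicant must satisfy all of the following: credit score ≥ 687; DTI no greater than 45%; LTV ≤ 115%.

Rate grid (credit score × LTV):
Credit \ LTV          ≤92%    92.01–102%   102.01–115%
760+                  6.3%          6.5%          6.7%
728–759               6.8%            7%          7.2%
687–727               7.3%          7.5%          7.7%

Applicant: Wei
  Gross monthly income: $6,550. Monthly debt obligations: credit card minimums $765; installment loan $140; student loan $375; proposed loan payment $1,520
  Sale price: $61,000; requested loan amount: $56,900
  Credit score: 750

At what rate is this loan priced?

Credit score 750 ≥ 687; Total monthly debts = (765 + 140 + 375 + 1,520) = 2,800. DTI: 2,800 ÷ 6,550 = 42.7%, within the 45% cap
LTV = 56,900/61,000 = 93.3% ≤ 115%
Row: 750 falls in 728–759. Column: 93.3% falls in 92.01–102%. Rate = 7%.

7%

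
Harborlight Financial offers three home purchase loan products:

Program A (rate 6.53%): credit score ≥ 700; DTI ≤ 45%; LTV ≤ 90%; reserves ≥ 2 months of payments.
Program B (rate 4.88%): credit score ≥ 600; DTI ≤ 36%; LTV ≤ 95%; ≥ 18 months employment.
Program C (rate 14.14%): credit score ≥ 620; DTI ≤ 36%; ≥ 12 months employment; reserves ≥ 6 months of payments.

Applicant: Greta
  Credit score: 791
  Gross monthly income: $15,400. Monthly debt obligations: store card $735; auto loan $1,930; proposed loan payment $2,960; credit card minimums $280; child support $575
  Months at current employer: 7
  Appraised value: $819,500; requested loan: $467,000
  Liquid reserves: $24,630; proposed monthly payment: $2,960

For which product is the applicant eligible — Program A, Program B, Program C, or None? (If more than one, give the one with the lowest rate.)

Program A

Total debts = (735 + 1,930 + 2,960 + 280 + 575) = 6,480; DTI = 6,480/15,400 = 42.1%.
LTV = 467,000/819,500 = 57%.
Reserves = 24,630/2,960 = 8.3 months.
Program A: score 791 ≥ 700; DTI 42.1% ≤ 45%; LTV 57% ≤ 90%; reserves 8.3 ≥ 2 mo → qualifies.
Program B: score 791 ≥ 600; DTI 42.1% > 36%; LTV 57% ≤ 95%; employment 7 < 18 mo → does not qualify.
Program C: score 791 ≥ 620; DTI 42.1% > 36%; employment 7 < 12 mo; reserves 8.3 ≥ 6 mo → does not qualify.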